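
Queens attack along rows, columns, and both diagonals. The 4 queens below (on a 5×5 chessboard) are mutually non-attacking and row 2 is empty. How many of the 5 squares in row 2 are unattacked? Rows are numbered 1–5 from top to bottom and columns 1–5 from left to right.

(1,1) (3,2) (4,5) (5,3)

(1,1) attacks row 2 at column 1 and diagonals 2.
(3,2) attacks row 2 at column 2 and diagonals 1, 3.
(4,5) attacks row 2 at column 5 and diagonals 3.
(5,3) attacks row 2 at column 3.
Attacked columns: {1, 2, 3, 5}. Safe: {4}.

1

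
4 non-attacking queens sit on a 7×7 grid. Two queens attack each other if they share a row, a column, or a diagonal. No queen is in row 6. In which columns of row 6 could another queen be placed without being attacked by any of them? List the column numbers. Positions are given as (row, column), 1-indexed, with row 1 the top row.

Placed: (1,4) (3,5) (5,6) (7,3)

columns 1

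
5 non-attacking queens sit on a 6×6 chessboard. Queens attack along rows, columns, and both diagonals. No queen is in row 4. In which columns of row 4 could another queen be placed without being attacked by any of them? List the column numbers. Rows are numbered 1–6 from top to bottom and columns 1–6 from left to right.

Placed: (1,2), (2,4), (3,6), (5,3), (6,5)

(1,2) attacks row 4 at column 2 and diagonals 5.
(2,4) attacks row 4 at column 4 and diagonals 2, 6.
(3,6) attacks row 4 at column 6 and diagonals 5.
(5,3) attacks row 4 at column 3 and diagonals 2, 4.
(6,5) attacks row 4 at column 5 and diagonals 3.
Attacked columns: {2, 3, 4, 5, 6}. Safe: {1}.

columns 1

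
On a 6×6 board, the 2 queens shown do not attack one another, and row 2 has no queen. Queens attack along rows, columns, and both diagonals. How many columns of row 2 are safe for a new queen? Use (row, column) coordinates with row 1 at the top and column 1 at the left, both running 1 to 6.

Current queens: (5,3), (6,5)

2

(5,3) attacks row 2 at column 3 and diagonals 6.
(6,5) attacks row 2 at column 5 and diagonals 1.
Attacked columns: {1, 3, 5, 6}. Safe: {2, 4}.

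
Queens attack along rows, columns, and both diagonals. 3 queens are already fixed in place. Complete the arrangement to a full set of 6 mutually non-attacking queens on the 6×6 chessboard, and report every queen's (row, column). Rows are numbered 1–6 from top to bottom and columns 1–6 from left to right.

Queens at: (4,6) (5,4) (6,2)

(1,5) (2,3) (3,1) (4,6) (5,4) (6,2)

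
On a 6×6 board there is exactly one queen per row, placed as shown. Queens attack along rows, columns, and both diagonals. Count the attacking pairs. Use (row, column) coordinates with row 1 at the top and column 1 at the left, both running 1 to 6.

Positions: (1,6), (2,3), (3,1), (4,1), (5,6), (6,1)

7

Same column: (1,6)–(5,6) (column 6); (3,1)–(4,1) (column 1); (3,1)–(6,1) (column 1); (4,1)–(6,1) (column 1).
Same diagonal: (1,6)–(6,1) (|1−6| = |6−1| = 5); (2,3)–(4,1) (|2−4| = |3−1| = 2); (2,3)–(5,6) (|2−5| = |3−6| = 3).
Total attacking pairs: 7.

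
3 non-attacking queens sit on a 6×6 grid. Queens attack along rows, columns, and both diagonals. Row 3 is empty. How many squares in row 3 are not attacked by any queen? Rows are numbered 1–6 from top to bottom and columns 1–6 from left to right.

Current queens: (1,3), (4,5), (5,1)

(1,3) attacks row 3 at column 3 and diagonals 1, 5.
(4,5) attacks row 3 at column 5 and diagonals 4, 6.
(5,1) attacks row 3 at column 1 and diagonals 3.
Attacked columns: {1, 3, 4, 5, 6}. Safe: {2}.

1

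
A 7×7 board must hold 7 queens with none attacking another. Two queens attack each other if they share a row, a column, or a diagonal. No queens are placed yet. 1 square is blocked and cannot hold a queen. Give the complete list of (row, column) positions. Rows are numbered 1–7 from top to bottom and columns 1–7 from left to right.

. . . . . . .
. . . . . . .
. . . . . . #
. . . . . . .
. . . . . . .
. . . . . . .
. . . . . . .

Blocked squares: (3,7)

Row 1: Safe: 1, 2, 3, 4, 5, 6, 7. Place at column 6.
Row 2: attacked by (1,6)→{5,6,7}. Safe: 1, 2, 3, 4. Place at column 4.
Row 3: attacked by (1,6)→{4,6}; (2,4)→{3,4,5}. Blocked: 7. Safe: 1, 2. Place at column 2.
Row 4: attacked by (1,6)→{3,6}; (2,4)→{2,4,6}; (3,2)→{1,2,3}. Safe: 5, 7. Place at column 7.
Row 5: attacked by (1,6)→{2,6}; (2,4)→{1,4,7}; (3,2)→{2,4}; (4,7)→{6,7}. Safe: 3, 5. Place at column 5.
Row 6: attacked by (1,6)→{1,6}; (2,4)→{4}; (3,2)→{2,5}; (4,7)→{5,7}; (5,5)→{4,5,6}. Safe: 3. Place at column 3.
Row 7: attacked by (1,6)→{6}; (2,4)→{4}; (3,2)→{2,6}; (4,7)→{4,7}; (5,5)→{3,5,7}; (6,3)→{2,3,4}. Safe: 1. Place at column 1.
Columns [6, 4, 2, 7, 5, 3, 1], r−c [-5, -2, 1, -3, 0, 3, 6], r+c [7, 6, 5, 11, 10, 9, 8] are all distinct, so no two queens attack.

(1,6) (2,4) (3,2) (4,7) (5,5) (6,3) (7,1)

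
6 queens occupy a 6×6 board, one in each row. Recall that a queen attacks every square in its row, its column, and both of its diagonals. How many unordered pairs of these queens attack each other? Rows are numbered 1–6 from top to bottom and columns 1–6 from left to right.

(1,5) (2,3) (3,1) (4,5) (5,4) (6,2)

3

Same column: (1,5)–(4,5) (column 5).
Same diagonal: (2,3)–(4,5) (|2−4| = |3−5| = 2); (4,5)–(5,4) (|4−5| = |5−4| = 1).
Total attacking pairs: 3.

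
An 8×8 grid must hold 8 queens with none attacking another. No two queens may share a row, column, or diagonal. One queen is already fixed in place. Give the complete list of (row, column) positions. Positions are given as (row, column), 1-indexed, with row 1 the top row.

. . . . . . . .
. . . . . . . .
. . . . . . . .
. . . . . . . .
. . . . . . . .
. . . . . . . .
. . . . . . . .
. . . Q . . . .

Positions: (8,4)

Row 1: attacked by (8,4)→{4}. Safe: 1, 2, 3, 5, 6, 7, 8. Place at column 8.
Row 2: attacked by (1,8)→{7,8}; (8,4)→{4}. Safe: 1, 2, 3, 5, 6. Place at column 3.
Row 3: attacked by (1,8)→{6,8}; (2,3)→{2,3,4}; (8,4)→{4}. Safe: 1, 5, 7. Place at column 1.
Row 4: attacked by (1,8)→{5,8}; (2,3)→{1,3,5}; (3,1)→{1,2}; (8,4)→{4,8}. Safe: 6, 7. Place at column 6.
Row 5: attacked by (1,8)→{4,8}; (2,3)→{3,6}; (3,1)→{1,3}; (4,6)→{5,6,7}; (8,4)→{1,4,7}. Safe: 2. Place at column 2.
Row 6: attacked by (1,8)→{3,8}; (2,3)→{3,7}; (3,1)→{1,4}; (4,6)→{4,6,8}; (5,2)→{1,2,3}; (8,4)→{2,4,6}. Safe: 5. Place at column 5.
Row 7: attacked by (1,8)→{2,8}; (2,3)→{3,8}; (3,1)→{1,5}; (4,6)→{3,6}; (5,2)→{2,4}; (6,5)→{4,5,6}; (8,4)→{3,4,5}. Safe: 7. Place at column 7.
Columns [8, 3, 1, 6, 2, 5, 7, 4], r−c [-7, -1, 2, -2, 3, 1, 0, 4], r+c [9, 5, 4, 10, 7, 11, 14, 12] are all distinct, so no two queens attack.

(1,8) (2,3) (3,1) (4,6) (5,2) (6,5) (7,7) (8,4)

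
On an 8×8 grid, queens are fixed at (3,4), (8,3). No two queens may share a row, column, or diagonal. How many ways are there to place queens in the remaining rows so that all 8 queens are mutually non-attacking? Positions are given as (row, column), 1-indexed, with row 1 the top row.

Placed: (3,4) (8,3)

Branch on row 1: col 1 → 1; col 5 → 2; col 7 → 0; col 8 → 0.
Sum: 1 + 2 + 0 + 0 = 3.

3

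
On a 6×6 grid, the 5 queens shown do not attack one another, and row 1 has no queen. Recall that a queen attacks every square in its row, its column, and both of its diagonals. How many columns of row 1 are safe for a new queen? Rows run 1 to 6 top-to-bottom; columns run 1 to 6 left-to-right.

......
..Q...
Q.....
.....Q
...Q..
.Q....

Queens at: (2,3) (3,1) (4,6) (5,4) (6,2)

1

(2,3) attacks row 1 at column 3 and diagonals 2, 4.
(3,1) attacks row 1 at column 1 and diagonals 3.
(4,6) attacks row 1 at column 6 and diagonals 3.
(5,4) attacks row 1 at column 4.
(6,2) attacks row 1 at column 2.
Attacked columns: {1, 2, 3, 4, 6}. Safe: {5}.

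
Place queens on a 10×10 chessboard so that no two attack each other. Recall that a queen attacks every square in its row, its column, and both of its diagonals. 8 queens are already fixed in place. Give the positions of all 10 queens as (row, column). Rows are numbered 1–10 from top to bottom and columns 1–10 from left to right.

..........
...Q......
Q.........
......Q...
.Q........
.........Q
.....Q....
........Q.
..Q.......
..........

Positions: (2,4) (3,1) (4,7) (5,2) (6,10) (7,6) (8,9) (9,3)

Row 1: attacked by (2,4)→{3,4,5}; (3,1)→{1,3}; (4,7)→{4,7,10}; (5,2)→{2,6}; (6,10)→{5,10}; (7,6)→{6}; (8,9)→{2,9}; (9,3)→{3}. Safe: 8. Place at column 8.
Row 10: attacked by (1,8)→{8}; (2,4)→{4}; (3,1)→{1,8}; (4,7)→{1,7}; (5,2)→{2,7}; (6,10)→{6,10}; (7,6)→{3,6,9}; (8,9)→{7,9}; (9,3)→{2,3,4}. Safe: 5. Place at column 5.
Columns [8, 4, 1, 7, 2, 10, 6, 9, 3, 5], r−c [-7, -2, 2, -3, 3, -4, 1, -1, 6, 5], r+c [9, 6, 4, 11, 7, 16, 13, 17, 12, 15] are all distinct, so no two queens attack.

(1,8) (2,4) (3,1) (4,7) (5,2) (6,10) (7,6) (8,9) (9,3) (10,5)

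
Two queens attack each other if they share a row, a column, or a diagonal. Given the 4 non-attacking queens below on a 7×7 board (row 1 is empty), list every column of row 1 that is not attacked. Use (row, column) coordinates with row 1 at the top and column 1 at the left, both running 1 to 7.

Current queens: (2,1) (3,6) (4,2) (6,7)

columns 3

(2,1) attacks row 1 at column 1 and diagonals 2.
(3,6) attacks row 1 at column 6 and diagonals 4.
(4,2) attacks row 1 at column 2 and diagonals 5.
(6,7) attacks row 1 at column 7 and diagonals 2.
Attacked columns: {1, 2, 4, 5, 6, 7}. Safe: {3}.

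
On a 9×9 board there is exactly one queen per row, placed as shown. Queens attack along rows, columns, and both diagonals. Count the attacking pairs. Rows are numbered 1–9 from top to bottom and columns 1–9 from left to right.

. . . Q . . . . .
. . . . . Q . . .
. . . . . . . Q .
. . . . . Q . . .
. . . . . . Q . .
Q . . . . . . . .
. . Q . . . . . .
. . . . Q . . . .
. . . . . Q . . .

Same column: (2,6)–(4,6) (column 6); (2,6)–(9,6) (column 6); (4,6)–(9,6) (column 6).
Same diagonal: (4,6)–(5,7) (|4−5| = |6−7| = 1); (4,6)–(7,3) (|4−7| = |6−3| = 3); (8,5)–(9,6) (|8−9| = |5−6| = 1).
Total attacking pairs: 6.

6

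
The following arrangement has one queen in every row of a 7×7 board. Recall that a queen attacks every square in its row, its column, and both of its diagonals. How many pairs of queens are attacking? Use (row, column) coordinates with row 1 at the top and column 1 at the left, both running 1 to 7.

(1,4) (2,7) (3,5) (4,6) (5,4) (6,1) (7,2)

6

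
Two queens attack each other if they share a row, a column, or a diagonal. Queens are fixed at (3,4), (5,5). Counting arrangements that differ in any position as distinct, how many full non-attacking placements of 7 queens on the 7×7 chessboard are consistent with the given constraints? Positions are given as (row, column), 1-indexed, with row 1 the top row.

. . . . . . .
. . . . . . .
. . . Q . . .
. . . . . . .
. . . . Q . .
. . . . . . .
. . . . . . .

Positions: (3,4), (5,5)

Branch on row 1: col 3 → 1; col 7 → 0.
Sum: 1 + 0 = 1.

1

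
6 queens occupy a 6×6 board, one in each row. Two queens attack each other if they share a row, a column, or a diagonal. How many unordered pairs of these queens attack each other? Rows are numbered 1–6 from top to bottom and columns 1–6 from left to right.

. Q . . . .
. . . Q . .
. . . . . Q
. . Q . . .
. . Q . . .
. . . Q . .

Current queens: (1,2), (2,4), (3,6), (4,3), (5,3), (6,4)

3

Same column: (2,4)–(6,4) (column 4); (4,3)–(5,3) (column 3).
Same diagonal: (5,3)–(6,4) (|5−6| = |3−4| = 1).
Total attacking pairs: 3.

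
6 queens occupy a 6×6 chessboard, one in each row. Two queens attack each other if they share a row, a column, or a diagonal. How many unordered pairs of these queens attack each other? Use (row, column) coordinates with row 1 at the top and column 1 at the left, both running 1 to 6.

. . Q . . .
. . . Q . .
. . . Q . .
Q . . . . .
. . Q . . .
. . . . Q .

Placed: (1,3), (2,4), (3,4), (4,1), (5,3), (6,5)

3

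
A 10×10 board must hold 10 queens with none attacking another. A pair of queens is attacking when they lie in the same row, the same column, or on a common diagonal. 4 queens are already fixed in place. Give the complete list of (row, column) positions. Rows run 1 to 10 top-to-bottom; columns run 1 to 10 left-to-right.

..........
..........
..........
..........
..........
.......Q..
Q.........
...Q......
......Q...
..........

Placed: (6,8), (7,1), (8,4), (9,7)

(1,10) (2,3) (3,6) (4,9) (5,2) (6,8) (7,1) (8,4) (9,7) (10,5)

Row 1: attacked by (6,8)→{3,8}; (7,1)→{1,7}; (8,4)→{4}; (9,7)→{7}. Safe: 2, 5, 6, 9, 10. Place at column 10.
Row 2: attacked by (1,10)→{9,10}; (6,8)→{4,8}; (7,1)→{1,6}; (8,4)→{4,10}; (9,7)→{7}. Safe: 2, 3, 5. Place at column 3.
Row 3: attacked by (1,10)→{8,10}; (2,3)→{2,3,4}; (6,8)→{5,8}; (7,1)→{1,5}; (8,4)→{4,9}; (9,7)→{1,7}. Safe: 6. Place at column 6.
Row 4: attacked by (1,10)→{7,10}; (2,3)→{1,3,5}; (3,6)→{5,6,7}; (6,8)→{6,8,10}; (7,1)→{1,4}; (8,4)→{4,8}; (9,7)→{2,7}. Safe: 9. Place at column 9.
Row 5: attacked by (1,10)→{6,10}; (2,3)→{3,6}; (3,6)→{4,6,8}; (4,9)→{8,9,10}; (6,8)→{7,8,9}; (7,1)→{1,3}; (8,4)→{1,4,7}; (9,7)→{3,7}. Safe: 2, 5. Place at column 2.
Row 10: attacked by (1,10)→{1,10}; (2,3)→{3}; (3,6)→{6}; (4,9)→{3,9}; (5,2)→{2,7}; (6,8)→{4,8}; (7,1)→{1,4}; (8,4)→{2,4,6}; (9,7)→{6,7,8}. Safe: 5. Place at column 5.
Columns [10, 3, 6, 9, 2, 8, 1, 4, 7, 5], r−c [-9, -1, -3, -5, 3, -2, 6, 4, 2, 5], r+c [11, 5, 9, 13, 7, 14, 8, 12, 16, 15] are all distinct, so no two queens attack.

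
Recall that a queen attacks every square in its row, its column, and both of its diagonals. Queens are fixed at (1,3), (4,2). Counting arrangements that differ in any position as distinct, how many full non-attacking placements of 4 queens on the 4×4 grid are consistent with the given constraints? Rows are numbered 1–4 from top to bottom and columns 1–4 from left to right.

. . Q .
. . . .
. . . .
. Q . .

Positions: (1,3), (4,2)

Branch on row 2: col 1 → 1.
Sum: 1 = 1.

1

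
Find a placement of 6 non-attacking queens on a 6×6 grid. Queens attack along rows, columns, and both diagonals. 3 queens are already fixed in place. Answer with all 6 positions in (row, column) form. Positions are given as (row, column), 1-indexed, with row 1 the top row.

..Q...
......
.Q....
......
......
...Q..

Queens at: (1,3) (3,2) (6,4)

(1,3) (2,6) (3,2) (4,5) (5,1) (6,4)

Row 2: attacked by (1,3)→{2,3,4}; (3,2)→{1,2,3}; (6,4)→{4}. Safe: 5, 6. Place at column 6.
Row 4: attacked by (1,3)→{3,6}; (2,6)→{4,6}; (3,2)→{1,2,3}; (6,4)→{2,4,6}. Safe: 5. Place at column 5.
Row 5: attacked by (1,3)→{3}; (2,6)→{3,6}; (3,2)→{2,4}; (4,5)→{4,5,6}; (6,4)→{3,4,5}. Safe: 1. Place at column 1.
Columns [3, 6, 2, 5, 1, 4], r−c [-2, -4, 1, -1, 4, 2], r+c [4, 8, 5, 9, 6, 10] are all distinct, so no two queens attack.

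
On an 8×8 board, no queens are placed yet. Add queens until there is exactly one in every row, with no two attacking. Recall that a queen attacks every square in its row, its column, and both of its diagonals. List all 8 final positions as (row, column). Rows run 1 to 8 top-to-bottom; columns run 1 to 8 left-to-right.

(1,7) (2,4) (3,2) (4,8) (5,6) (6,1) (7,3) (8,5)

Row 1: Safe: 1, 2, 3, 4, 5, 6, 7, 8. Place at column 7.
Row 2: attacked by (1,7)→{6,7,8}. Safe: 1, 2, 3, 4, 5. Place at column 4.
Row 3: attacked by (1,7)→{5,7}; (2,4)→{3,4,5}. Safe: 1, 2, 6, 8. Place at column 2.
Row 4: attacked by (1,7)→{4,7}; (2,4)→{2,4,6}; (3,2)→{1,2,3}. Safe: 5, 8. Place at column 8.
Row 5: attacked by (1,7)→{3,7}; (2,4)→{1,4,7}; (3,2)→{2,4}; (4,8)→{7,8}. Safe: 5, 6. Place at column 6.
Row 6: attacked by (1,7)→{2,7}; (2,4)→{4,8}; (3,2)→{2,5}; (4,8)→{6,8}; (5,6)→{5,6,7}. Safe: 1, 3. Place at column 1.
Row 7: attacked by (1,7)→{1,7}; (2,4)→{4}; (3,2)→{2,6}; (4,8)→{5,8}; (5,6)→{4,6,8}; (6,1)→{1,2}. Safe: 3. Place at column 3.
Row 8: attacked by (1,7)→{7}; (2,4)→{4}; (3,2)→{2,7}; (4,8)→{4,8}; (5,6)→{3,6}; (6,1)→{1,3}; (7,3)→{2,3,4}. Safe: 5. Place at column 5.
Columns [7, 4, 2, 8, 6, 1, 3, 5], r−c [-6, -2, 1, -4, -1, 5, 4, 3], r+c [8, 6, 5, 12, 11, 7, 10, 13] are all distinct, so no two queens attack.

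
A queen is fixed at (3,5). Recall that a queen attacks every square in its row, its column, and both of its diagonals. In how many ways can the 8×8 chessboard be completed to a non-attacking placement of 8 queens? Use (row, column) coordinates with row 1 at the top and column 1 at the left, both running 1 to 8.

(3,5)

12

Branch on row 1: col 1 → 1; col 2 → 1; col 4 → 6; col 6 → 3; col 8 → 1.
Sum: 1 + 1 + 6 + 3 + 1 = 12.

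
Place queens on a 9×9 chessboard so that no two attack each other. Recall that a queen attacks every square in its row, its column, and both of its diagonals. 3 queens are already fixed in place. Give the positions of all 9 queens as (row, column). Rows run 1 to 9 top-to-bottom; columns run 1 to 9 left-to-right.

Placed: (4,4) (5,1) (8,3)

Row 1: attacked by (4,4)→{1,4,7}; (5,1)→{1,5}; (8,3)→{3}. Safe: 2, 6, 8, 9. Place at column 8.
Row 2: attacked by (1,8)→{7,8,9}; (4,4)→{2,4,6}; (5,1)→{1,4}; (8,3)→{3,9}. Safe: 5. Place at column 5.
Row 3: attacked by (1,8)→{6,8}; (2,5)→{4,5,6}; (4,4)→{3,4,5}; (5,1)→{1,3}; (8,3)→{3,8}. Safe: 2, 7, 9. Place at column 2.
Row 6: attacked by (1,8)→{3,8}; (2,5)→{1,5,9}; (3,2)→{2,5}; (4,4)→{2,4,6}; (5,1)→{1,2}; (8,3)→{1,3,5}. Safe: 7. Place at column 7.
Row 7: attacked by (1,8)→{2,8}; (2,5)→{5}; (3,2)→{2,6}; (4,4)→{1,4,7}; (5,1)→{1,3}; (6,7)→{6,7,8}; (8,3)→{2,3,4}. Safe: 9. Place at column 9.
Row 9: attacked by (1,8)→{8}; (2,5)→{5}; (3,2)→{2,8}; (4,4)→{4,9}; (5,1)→{1,5}; (6,7)→{4,7}; (7,9)→{7,9}; (8,3)→{2,3,4}. Safe: 6. Place at column 6.
Columns [8, 5, 2, 4, 1, 7, 9, 3, 6], r−c [-7, -3, 1, 0, 4, -1, -2, 5, 3], r+c [9, 7, 5, 8, 6, 13, 16, 11, 15] are all distinct, so no two queens attack.

(1,8) (2,5) (3,2) (4,4) (5,1) (6,7) (7,9) (8,3) (9,6)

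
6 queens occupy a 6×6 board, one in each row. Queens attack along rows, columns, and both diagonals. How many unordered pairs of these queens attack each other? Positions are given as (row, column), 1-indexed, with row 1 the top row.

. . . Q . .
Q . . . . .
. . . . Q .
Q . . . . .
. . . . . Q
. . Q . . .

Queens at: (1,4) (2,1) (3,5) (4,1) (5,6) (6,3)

3

Same column: (2,1)–(4,1) (column 1).
Same diagonal: (1,4)–(4,1) (|1−4| = |4−1| = 3); (4,1)–(6,3) (|4−6| = |1−3| = 2).
Total attacking pairs: 3.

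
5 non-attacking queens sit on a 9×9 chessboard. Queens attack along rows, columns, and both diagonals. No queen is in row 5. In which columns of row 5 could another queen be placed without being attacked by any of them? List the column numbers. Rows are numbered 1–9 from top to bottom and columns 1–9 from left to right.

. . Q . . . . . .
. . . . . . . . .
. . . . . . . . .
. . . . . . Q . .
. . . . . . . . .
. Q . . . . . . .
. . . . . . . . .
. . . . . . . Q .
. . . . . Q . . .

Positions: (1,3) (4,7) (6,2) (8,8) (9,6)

columns 4, 9

(1,3) attacks row 5 at column 3 and diagonals 7.
(4,7) attacks row 5 at column 7 and diagonals 6, 8.
(6,2) attacks row 5 at column 2 and diagonals 1, 3.
(8,8) attacks row 5 at column 8 and diagonals 5.
(9,6) attacks row 5 at column 6 and diagonals 2.
Attacked columns: {1, 2, 3, 5, 6, 7, 8}. Safe: {4, 9}.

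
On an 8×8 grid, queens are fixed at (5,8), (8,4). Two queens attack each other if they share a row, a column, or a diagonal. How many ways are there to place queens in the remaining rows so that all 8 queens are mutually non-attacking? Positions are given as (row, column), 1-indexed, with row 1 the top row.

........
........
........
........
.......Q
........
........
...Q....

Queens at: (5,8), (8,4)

5

Branch on row 1: col 1 → 0; col 2 → 1; col 3 → 1; col 5 → 0; col 6 → 2; col 7 → 1.
Sum: 0 + 1 + 1 + 0 + 2 + 1 = 5.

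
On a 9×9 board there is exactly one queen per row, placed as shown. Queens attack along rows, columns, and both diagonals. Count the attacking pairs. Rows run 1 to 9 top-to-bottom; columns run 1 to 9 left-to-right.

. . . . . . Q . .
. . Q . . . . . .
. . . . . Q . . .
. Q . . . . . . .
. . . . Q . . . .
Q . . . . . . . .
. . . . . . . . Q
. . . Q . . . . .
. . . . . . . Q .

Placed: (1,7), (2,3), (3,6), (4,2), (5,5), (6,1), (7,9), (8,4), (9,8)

0

All columns are distinct and no two queens satisfy |Δrow| = |Δcol|, so no pair attacks.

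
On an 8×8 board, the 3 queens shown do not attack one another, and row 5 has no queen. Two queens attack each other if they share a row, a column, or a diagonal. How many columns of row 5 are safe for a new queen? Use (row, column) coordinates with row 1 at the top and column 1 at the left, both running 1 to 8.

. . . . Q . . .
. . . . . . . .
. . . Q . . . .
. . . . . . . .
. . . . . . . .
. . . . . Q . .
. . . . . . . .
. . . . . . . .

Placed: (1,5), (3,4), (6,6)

2

(1,5) attacks row 5 at column 5 and diagonals 1.
(3,4) attacks row 5 at column 4 and diagonals 2, 6.
(6,6) attacks row 5 at column 6 and diagonals 5, 7.
Attacked columns: {1, 2, 4, 5, 6, 7}. Safe: {3, 8}.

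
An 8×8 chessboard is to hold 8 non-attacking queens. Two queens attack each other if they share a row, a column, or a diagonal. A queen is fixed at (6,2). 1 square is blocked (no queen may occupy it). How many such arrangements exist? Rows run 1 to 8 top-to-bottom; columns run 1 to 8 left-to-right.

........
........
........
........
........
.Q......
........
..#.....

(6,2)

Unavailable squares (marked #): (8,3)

Branch on row 1: col 1 → 0; col 3 → 2; col 4 → 1; col 5 → 1; col 6 → 2; col 8 → 1.
Sum: 0 + 2 + 1 + 1 + 2 + 1 = 7.

7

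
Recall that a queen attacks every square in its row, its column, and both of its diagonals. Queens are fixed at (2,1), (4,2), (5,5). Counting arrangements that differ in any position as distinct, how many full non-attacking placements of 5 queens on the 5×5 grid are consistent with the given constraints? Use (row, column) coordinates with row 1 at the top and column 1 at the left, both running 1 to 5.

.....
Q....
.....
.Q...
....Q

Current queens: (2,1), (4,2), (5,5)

1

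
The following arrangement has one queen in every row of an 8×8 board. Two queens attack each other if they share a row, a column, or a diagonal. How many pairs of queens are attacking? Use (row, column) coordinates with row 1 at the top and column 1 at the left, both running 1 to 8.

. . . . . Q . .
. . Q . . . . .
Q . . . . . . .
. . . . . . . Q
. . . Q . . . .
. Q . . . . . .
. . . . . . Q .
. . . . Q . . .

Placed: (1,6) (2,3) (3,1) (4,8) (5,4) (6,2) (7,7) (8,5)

0

All columns are distinct and no two queens satisfy |Δrow| = |Δcol|, so no pair attacks.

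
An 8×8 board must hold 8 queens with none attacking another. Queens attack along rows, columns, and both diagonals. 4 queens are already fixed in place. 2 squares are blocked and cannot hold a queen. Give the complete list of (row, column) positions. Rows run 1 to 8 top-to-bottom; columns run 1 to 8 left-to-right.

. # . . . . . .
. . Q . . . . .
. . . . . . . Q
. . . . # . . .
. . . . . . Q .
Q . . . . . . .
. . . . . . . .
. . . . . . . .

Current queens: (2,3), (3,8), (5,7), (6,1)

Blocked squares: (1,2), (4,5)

Row 1: attacked by (2,3)→{2,3,4}; (3,8)→{6,8}; (5,7)→{3,7}; (6,1)→{1,6}. Blocked: 2. Safe: 5. Place at column 5.
Row 4: attacked by (1,5)→{2,5,8}; (2,3)→{1,3,5}; (3,8)→{7,8}; (5,7)→{6,7,8}; (6,1)→{1,3}. Blocked: 5. Safe: 4. Place at column 4.
Row 7: attacked by (1,5)→{5}; (2,3)→{3,8}; (3,8)→{4,8}; (4,4)→{1,4,7}; (5,7)→{5,7}; (6,1)→{1,2}. Safe: 6. Place at column 6.
Row 8: attacked by (1,5)→{5}; (2,3)→{3}; (3,8)→{3,8}; (4,4)→{4,8}; (5,7)→{4,7}; (6,1)→{1,3}; (7,6)→{5,6,7}. Safe: 2. Place at column 2.
Columns [5, 3, 8, 4, 7, 1, 6, 2], r−c [-4, -1, -5, 0, -2, 5, 1, 6], r+c [6, 5, 11, 8, 12, 7, 13, 10] are all distinct, so no two queens attack.

(1,5) (2,3) (3,8) (4,4) (5,7) (6,1) (7,6) (8,2)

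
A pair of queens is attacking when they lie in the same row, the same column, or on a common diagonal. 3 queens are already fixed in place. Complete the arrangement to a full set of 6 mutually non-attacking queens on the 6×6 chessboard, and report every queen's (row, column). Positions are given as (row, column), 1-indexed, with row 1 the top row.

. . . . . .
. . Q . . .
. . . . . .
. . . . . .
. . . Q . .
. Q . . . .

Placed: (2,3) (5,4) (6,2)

(1,5) (2,3) (3,1) (4,6) (5,4) (6,2)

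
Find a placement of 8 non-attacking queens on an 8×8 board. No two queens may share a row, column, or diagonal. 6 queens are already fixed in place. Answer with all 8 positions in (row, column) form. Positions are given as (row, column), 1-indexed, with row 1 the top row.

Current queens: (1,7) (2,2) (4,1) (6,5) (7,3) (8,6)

Row 3: attacked by (1,7)→{5,7}; (2,2)→{1,2,3}; (4,1)→{1,2}; (6,5)→{2,5,8}; (7,3)→{3,7}; (8,6)→{1,6}. Safe: 4. Place at column 4.
Row 5: attacked by (1,7)→{3,7}; (2,2)→{2,5}; (3,4)→{2,4,6}; (4,1)→{1,2}; (6,5)→{4,5,6}; (7,3)→{1,3,5}; (8,6)→{3,6}. Safe: 8. Place at column 8.
Columns [7, 2, 4, 1, 8, 5, 3, 6], r−c [-6, 0, -1, 3, -3, 1, 4, 2], r+c [8, 4, 7, 5, 13, 11, 10, 14] are all distinct, so no two queens attack.

(1,7) (2,2) (3,4) (4,1) (5,8) (6,5) (7,3) (8,6)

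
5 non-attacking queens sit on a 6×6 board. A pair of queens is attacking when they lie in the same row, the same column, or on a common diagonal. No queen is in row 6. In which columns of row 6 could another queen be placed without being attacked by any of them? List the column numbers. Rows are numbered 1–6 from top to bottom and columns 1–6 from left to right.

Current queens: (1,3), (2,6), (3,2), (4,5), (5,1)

columns 4

(1,3) attacks row 6 at column 3.
(2,6) attacks row 6 at column 6 and diagonals 2.
(3,2) attacks row 6 at column 2 and diagonals 5.
(4,5) attacks row 6 at column 5 and diagonals 3.
(5,1) attacks row 6 at column 1 and diagonals 2.
Attacked columns: {1, 2, 3, 5, 6}. Safe: {4}.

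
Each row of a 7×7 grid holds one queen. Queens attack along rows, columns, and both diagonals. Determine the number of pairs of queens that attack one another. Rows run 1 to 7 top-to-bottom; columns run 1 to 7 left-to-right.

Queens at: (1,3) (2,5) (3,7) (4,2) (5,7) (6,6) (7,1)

3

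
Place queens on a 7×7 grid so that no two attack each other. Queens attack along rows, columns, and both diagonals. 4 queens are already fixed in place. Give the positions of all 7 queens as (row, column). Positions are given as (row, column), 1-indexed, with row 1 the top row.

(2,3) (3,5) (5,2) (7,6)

(1,1) (2,3) (3,5) (4,7) (5,2) (6,4) (7,6)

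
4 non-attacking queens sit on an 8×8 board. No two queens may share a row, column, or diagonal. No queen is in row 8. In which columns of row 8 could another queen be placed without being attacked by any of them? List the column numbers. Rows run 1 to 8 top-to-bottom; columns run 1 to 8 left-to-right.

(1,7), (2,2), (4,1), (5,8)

columns 3, 4, 6

(1,7) attacks row 8 at column 7.
(2,2) attacks row 8 at column 2 and diagonals 8.
(4,1) attacks row 8 at column 1 and diagonals 5.
(5,8) attacks row 8 at column 8 and diagonals 5.
Attacked columns: {1, 2, 5, 7, 8}. Safe: {3, 4, 6}.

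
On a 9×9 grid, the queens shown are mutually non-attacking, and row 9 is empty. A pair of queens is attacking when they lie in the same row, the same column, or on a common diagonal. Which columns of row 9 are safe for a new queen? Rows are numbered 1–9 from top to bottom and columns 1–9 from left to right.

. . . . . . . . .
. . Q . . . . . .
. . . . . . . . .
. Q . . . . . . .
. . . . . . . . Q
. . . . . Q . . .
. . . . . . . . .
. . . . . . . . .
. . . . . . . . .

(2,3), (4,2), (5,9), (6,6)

columns 1, 4, 8

(2,3) attacks row 9 at column 3.
(4,2) attacks row 9 at column 2 and diagonals 7.
(5,9) attacks row 9 at column 9 and diagonals 5.
(6,6) attacks row 9 at column 6 and diagonals 3, 9.
Attacked columns: {2, 3, 5, 6, 7, 9}. Safe: {1, 4, 8}.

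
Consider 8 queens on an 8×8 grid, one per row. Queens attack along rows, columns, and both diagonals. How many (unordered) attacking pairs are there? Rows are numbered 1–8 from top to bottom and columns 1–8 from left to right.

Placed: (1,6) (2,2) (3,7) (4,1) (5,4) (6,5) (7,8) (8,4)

Same column: (5,4)–(8,4) (column 4).
Same diagonal: (5,4)–(6,5) (|5−6| = |4−5| = 1).
Total attacking pairs: 2.

2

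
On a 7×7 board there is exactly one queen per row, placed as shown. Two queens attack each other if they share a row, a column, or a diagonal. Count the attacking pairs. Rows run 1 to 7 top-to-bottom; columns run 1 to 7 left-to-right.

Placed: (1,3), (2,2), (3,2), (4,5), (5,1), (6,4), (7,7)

Same column: (2,2)–(3,2) (column 2).
Same diagonal: (1,3)–(2,2) (|1−2| = |3−2| = 1); (2,2)–(7,7) (|2−7| = |2−7| = 5).
Total attacking pairs: 3.

3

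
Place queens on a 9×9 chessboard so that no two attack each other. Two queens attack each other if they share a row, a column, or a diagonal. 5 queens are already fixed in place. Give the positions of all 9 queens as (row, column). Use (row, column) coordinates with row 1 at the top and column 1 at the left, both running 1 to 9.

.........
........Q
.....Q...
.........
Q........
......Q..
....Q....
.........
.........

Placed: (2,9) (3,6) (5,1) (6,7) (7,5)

Row 1: attacked by (2,9)→{8,9}; (3,6)→{4,6,8}; (5,1)→{1,5}; (6,7)→{2,7}; (7,5)→{5}. Safe: 3. Place at column 3.
Row 4: attacked by (1,3)→{3,6}; (2,9)→{7,9}; (3,6)→{5,6,7}; (5,1)→{1,2}; (6,7)→{5,7,9}; (7,5)→{2,5,8}. Safe: 4. Place at column 4.
Row 8: attacked by (1,3)→{3}; (2,9)→{3,9}; (3,6)→{1,6}; (4,4)→{4,8}; (5,1)→{1,4}; (6,7)→{5,7,9}; (7,5)→{4,5,6}. Safe: 2. Place at column 2.
Row 9: attacked by (1,3)→{3}; (2,9)→{2,9}; (3,6)→{6}; (4,4)→{4,9}; (5,1)→{1,5}; (6,7)→{4,7}; (7,5)→{3,5,7}; (8,2)→{1,2,3}. Safe: 8. Place at column 8.
Columns [3, 9, 6, 4, 1, 7, 5, 2, 8], r−c [-2, -7, -3, 0, 4, -1, 2, 6, 1], r+c [4, 11, 9, 8, 6, 13, 12, 10, 17] are all distinct, so no two queens attack.

(1,3) (2,9) (3,6) (4,4) (5,1) (6,7) (7,5) (8,2) (9,8)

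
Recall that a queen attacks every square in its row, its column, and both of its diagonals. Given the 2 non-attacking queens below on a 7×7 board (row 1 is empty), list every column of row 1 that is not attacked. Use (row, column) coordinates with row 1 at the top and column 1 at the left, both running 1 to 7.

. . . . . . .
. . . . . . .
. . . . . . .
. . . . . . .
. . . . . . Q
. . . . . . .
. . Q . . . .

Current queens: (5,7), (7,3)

columns 1, 2, 4, 5, 6

(5,7) attacks row 1 at column 7 and diagonals 3.
(7,3) attacks row 1 at column 3.
Attacked columns: {3, 7}. Safe: {1, 2, 4, 5, 6}.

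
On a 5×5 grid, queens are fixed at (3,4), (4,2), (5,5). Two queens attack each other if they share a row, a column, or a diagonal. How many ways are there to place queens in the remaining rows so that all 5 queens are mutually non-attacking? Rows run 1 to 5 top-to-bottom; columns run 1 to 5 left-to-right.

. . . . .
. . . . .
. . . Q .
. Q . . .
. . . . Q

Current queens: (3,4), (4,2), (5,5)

1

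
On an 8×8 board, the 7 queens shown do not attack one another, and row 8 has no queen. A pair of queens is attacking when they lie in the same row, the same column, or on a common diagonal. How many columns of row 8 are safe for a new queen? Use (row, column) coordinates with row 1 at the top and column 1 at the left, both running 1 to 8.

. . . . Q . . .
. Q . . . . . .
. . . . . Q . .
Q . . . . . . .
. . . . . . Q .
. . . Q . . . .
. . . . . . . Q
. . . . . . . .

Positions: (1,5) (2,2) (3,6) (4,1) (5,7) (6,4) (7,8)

(1,5) attacks row 8 at column 5.
(2,2) attacks row 8 at column 2 and diagonals 8.
(3,6) attacks row 8 at column 6 and diagonals 1.
(4,1) attacks row 8 at column 1 and diagonals 5.
(5,7) attacks row 8 at column 7 and diagonals 4.
(6,4) attacks row 8 at column 4 and diagonals 2, 6.
(7,8) attacks row 8 at column 8 and diagonals 7.
Attacked columns: {1, 2, 4, 5, 6, 7, 8}. Safe: {3}.

1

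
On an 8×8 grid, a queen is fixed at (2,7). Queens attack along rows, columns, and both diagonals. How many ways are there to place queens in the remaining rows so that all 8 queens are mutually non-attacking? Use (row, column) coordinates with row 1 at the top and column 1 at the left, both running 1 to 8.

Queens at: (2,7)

Branch on row 1: col 1 → 2; col 2 → 2; col 3 → 2; col 4 → 4; col 5 → 6.
Sum: 2 + 2 + 2 + 4 + 6 = 16.

16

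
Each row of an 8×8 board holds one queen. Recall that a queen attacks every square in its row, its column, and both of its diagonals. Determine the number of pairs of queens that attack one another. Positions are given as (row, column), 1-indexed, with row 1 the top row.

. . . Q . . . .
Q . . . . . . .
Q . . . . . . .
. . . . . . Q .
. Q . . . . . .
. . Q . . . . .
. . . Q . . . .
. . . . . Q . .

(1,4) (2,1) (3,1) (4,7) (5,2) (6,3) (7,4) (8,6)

8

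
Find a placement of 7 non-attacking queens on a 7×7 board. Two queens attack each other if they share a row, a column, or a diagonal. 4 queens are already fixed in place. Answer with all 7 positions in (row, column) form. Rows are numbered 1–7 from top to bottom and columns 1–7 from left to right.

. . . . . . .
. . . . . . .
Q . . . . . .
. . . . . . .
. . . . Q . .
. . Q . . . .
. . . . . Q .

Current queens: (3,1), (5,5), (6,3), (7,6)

(1,2) (2,4) (3,1) (4,7) (5,5) (6,3) (7,6)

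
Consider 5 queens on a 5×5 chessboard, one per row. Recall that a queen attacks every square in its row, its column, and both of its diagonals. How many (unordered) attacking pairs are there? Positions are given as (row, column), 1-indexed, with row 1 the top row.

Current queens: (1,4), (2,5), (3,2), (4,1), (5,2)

Same column: (3,2)–(5,2) (column 2).
Same diagonal: (1,4)–(2,5) (|1−2| = |4−5| = 1); (1,4)–(3,2) (|1−3| = |4−2| = 2); (1,4)–(4,1) (|1−4| = |4−1| = 3); (2,5)–(5,2) (|2−5| = |5−2| = 3); (3,2)–(4,1) (|3−4| = |2−1| = 1); (4,1)–(5,2) (|4−5| = |1−2| = 1).
Total attacking pairs: 7.

7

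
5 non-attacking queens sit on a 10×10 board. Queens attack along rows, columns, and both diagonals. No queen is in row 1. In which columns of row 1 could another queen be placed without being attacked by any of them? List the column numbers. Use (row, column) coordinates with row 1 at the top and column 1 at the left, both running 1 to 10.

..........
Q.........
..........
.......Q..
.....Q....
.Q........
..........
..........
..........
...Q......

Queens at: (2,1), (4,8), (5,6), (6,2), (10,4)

columns 3, 9

(2,1) attacks row 1 at column 1 and diagonals 2.
(4,8) attacks row 1 at column 8 and diagonals 5.
(5,6) attacks row 1 at column 6 and diagonals 2, 10.
(6,2) attacks row 1 at column 2 and diagonals 7.
(10,4) attacks row 1 at column 4.
Attacked columns: {1, 2, 4, 5, 6, 7, 8, 10}. Safe: {3, 9}.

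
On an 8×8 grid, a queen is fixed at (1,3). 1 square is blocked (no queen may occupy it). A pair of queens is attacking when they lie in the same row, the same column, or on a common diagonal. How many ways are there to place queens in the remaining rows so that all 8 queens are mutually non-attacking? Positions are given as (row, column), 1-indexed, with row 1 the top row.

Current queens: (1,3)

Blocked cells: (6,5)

14

Branch on row 2: col 1 → 1; col 5 → 4; col 6 → 6; col 7 → 2; col 8 → 1.
Sum: 1 + 4 + 6 + 2 + 1 = 14.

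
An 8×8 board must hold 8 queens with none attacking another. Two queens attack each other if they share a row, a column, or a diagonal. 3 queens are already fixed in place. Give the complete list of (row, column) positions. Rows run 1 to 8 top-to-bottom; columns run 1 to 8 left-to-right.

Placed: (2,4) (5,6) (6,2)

(1,8) (2,4) (3,1) (4,3) (5,6) (6,2) (7,7) (8,5)

Row 1: attacked by (2,4)→{3,4,5}; (5,6)→{2,6}; (6,2)→{2,7}. Safe: 1, 8. Place at column 8.
Row 3: attacked by (1,8)→{6,8}; (2,4)→{3,4,5}; (5,6)→{4,6,8}; (6,2)→{2,5}. Safe: 1, 7. Place at column 1.
Row 4: attacked by (1,8)→{5,8}; (2,4)→{2,4,6}; (3,1)→{1,2}; (5,6)→{5,6,7}; (6,2)→{2,4}. Safe: 3. Place at column 3.
Row 7: attacked by (1,8)→{2,8}; (2,4)→{4}; (3,1)→{1,5}; (4,3)→{3,6}; (5,6)→{4,6,8}; (6,2)→{1,2,3}. Safe: 7. Place at column 7.
Row 8: attacked by (1,8)→{1,8}; (2,4)→{4}; (3,1)→{1,6}; (4,3)→{3,7}; (5,6)→{3,6}; (6,2)→{2,4}; (7,7)→{6,7,8}. Safe: 5. Place at column 5.
Columns [8, 4, 1, 3, 6, 2, 7, 5], r−c [-7, -2, 2, 1, -1, 4, 0, 3], r+c [9, 6, 4, 7, 11, 8, 14, 13] are all distinct, so no two queens attack.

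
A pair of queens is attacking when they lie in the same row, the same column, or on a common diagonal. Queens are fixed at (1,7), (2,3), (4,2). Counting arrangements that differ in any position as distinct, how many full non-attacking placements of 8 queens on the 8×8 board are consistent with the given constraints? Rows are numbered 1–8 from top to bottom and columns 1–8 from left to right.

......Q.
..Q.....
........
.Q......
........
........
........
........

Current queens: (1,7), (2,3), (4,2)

Branch on row 3: col 6 → 0; col 8 → 1.
Sum: 0 + 1 = 1.

1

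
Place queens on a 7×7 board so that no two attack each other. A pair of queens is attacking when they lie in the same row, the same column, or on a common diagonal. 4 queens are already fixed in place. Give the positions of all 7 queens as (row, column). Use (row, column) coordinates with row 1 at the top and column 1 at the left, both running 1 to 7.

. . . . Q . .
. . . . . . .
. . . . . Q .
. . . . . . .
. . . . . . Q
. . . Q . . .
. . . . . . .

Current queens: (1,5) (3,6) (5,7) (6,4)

Row 2: attacked by (1,5)→{4,5,6}; (3,6)→{5,6,7}; (5,7)→{4,7}; (6,4)→{4}. Safe: 1, 2, 3. Place at column 2.
Row 4: attacked by (1,5)→{2,5}; (2,2)→{2,4}; (3,6)→{5,6,7}; (5,7)→{6,7}; (6,4)→{2,4,6}. Safe: 1, 3. Place at column 3.
Row 7: attacked by (1,5)→{5}; (2,2)→{2,7}; (3,6)→{2,6}; (4,3)→{3,6}; (5,7)→{5,7}; (6,4)→{3,4,5}. Safe: 1. Place at column 1.
Columns [5, 2, 6, 3, 7, 4, 1], r−c [-4, 0, -3, 1, -2, 2, 6], r+c [6, 4, 9, 7, 12, 10, 8] are all distinct, so no two queens attack.

(1,5) (2,2) (3,6) (4,3) (5,7) (6,4) (7,1)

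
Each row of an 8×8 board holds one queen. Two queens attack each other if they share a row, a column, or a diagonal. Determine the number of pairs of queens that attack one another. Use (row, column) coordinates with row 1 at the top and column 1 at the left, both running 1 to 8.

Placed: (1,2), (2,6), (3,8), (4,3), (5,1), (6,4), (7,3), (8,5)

3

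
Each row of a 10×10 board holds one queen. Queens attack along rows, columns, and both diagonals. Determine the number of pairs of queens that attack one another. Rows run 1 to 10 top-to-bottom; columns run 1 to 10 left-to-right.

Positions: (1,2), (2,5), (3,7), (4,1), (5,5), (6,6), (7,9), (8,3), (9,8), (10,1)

5

Same column: (2,5)–(5,5) (column 5); (4,1)–(10,1) (column 1).
Same diagonal: (3,7)–(5,5) (|3−5| = |7−5| = 2); (5,5)–(6,6) (|5−6| = |5−6| = 1); (8,3)–(10,1) (|8−10| = |3−1| = 2).
Total attacking pairs: 5.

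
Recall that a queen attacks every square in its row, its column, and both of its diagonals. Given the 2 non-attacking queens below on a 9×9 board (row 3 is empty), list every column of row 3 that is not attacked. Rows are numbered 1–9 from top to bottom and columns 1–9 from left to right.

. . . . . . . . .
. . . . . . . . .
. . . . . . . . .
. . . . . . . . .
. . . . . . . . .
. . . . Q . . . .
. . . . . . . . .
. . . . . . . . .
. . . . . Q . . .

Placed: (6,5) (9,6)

columns 1, 3, 4, 7, 9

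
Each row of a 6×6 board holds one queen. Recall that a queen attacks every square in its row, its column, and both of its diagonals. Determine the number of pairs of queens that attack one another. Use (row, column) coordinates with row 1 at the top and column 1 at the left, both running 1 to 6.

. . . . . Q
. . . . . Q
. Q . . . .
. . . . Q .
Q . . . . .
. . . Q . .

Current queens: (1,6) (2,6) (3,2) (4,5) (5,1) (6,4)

1

Same column: (1,6)–(2,6) (column 6).
Total attacking pairs: 1.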